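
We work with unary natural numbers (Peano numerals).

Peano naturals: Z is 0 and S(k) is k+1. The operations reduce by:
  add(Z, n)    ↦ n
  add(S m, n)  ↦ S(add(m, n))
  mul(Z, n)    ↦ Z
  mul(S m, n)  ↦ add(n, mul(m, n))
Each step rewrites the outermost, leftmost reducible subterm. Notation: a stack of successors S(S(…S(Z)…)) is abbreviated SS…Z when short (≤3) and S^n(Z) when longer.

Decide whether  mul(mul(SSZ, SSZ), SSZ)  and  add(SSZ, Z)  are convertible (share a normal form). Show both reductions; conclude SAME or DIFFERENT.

Answer: DIFFERENT — A ⇓ S^8(Z), B ⇓ SSZ

Derivation:
Term A:
  start: mul(mul(SSZ, SSZ), SSZ)
  [1] mul(add(SSZ, mul(SZ, SSZ)), SSZ)
  [2] mul(S(add(SZ, mul(SZ, SSZ))), SSZ)
  [3] add(SSZ, mul(add(SZ, mul(SZ, SSZ)), SSZ))
  [4] S(add(SZ, mul(add(SZ, mul(SZ, SSZ)), SSZ)))
  [5] S(S(add(Z, mul(add(SZ, mul(SZ, SSZ)), SSZ))))
  [6] S(S(mul(add(SZ, mul(SZ, SSZ)), SSZ)))
  [7] S(S(mul(S(add(Z, mul(SZ, SSZ))), SSZ)))
  [8] S(S(add(SSZ, mul(add(Z, mul(SZ, SSZ)), SSZ))))
  [9] S(S(S(add(SZ, mul(add(Z, mul(SZ, SSZ)), SSZ)))))
  [10] S(S(S(S(add(Z, mul(add(Z, mul(SZ, SSZ)), SSZ))))))
  [11] S(S(S(S(mul(add(Z, mul(SZ, SSZ)), SSZ)))))
  [12] S(S(S(S(mul(mul(SZ, SSZ), SSZ)))))
  [13] S(S(S(S(mul(add(SSZ, mul(Z, SSZ)), SSZ)))))
  [14] S(S(S(S(mul(S(add(SZ, mul(Z, SSZ))), SSZ)))))
  [15] S(S(S(S(add(SSZ, mul(add(SZ, mul(Z, SSZ)), SSZ))))))
  [16] S(S(S(S(S(add(SZ, mul(add(SZ, mul(Z, SSZ)), SSZ)))))))
  [17] S(S(S(S(S(S(add(Z, mul(add(SZ, mul(Z, SSZ)), SSZ))))))))
  [18] S(S(S(S(S(S(mul(add(SZ, mul(Z, SSZ)), SSZ)))))))
  [19] S(S(S(S(S(S(mul(S(add(Z, mul(Z, SSZ))), SSZ)))))))
  [20] S(S(S(S(S(S(add(SSZ, mul(add(Z, mul(Z, SSZ)), SSZ))))))))
  [21] S(S(S(S(S(S(S(add(SZ, mul(add(Z, mul(Z, SSZ)), SSZ)))))))))
  [22] S(S(S(S(S(S(S(S(add(Z, mul(add(Z, mul(Z, SSZ)), SSZ))))))))))
  [23] S(S(S(S(S(S(S(S(mul(add(Z, mul(Z, SSZ)), SSZ)))))))))
  [24] S(S(S(S(S(S(S(S(mul(mul(Z, SSZ), SSZ)))))))))
  [25] S(S(S(S(S(S(S(S(mul(Z, SSZ)))))))))
  [26] S^8(Z)

Term B:
  start: add(SSZ, Z)
  [1] S(add(SZ, Z))
  [2] S(S(add(Z, Z)))
  [3] SSZ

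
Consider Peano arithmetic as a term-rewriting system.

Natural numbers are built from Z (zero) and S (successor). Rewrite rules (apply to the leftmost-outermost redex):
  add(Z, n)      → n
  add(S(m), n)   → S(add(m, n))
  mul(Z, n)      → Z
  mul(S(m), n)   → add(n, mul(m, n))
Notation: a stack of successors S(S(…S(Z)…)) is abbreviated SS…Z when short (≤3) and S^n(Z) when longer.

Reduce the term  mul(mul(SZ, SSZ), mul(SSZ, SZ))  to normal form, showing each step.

  start: mul(mul(SZ, SSZ), mul(SSZ, SZ))
  step 1: mul(add(SSZ, mul(Z, SSZ)), mul(SSZ, SZ))
  step 2: mul(S(add(SZ, mul(Z, SSZ))), mul(SSZ, SZ))
  step 3: add(mul(SSZ, SZ), mul(add(SZ, mul(Z, SSZ)), mul(SSZ, SZ)))
  step 4: add(add(SZ, mul(SZ, SZ)), mul(add(SZ, mul(Z, SSZ)), mul(SSZ, SZ)))
  step 5: add(S(add(Z, mul(SZ, SZ))), mul(add(SZ, mul(Z, SSZ)), mul(SSZ, SZ)))
  step 6: S(add(add(Z, mul(SZ, SZ)), mul(add(SZ, mul(Z, SSZ)), mul(SSZ, SZ))))
  step 7: S(add(mul(SZ, SZ), mul(add(SZ, mul(Z, SSZ)), mul(SSZ, SZ))))
  step 8: S(add(add(SZ, mul(Z, SZ)), mul(add(SZ, mul(Z, SSZ)), mul(SSZ, SZ))))
  step 9: S(add(S(add(Z, mul(Z, SZ))), mul(add(SZ, mul(Z, SSZ)), mul(SSZ, SZ))))
  step 10: S(S(add(add(Z, mul(Z, SZ)), mul(add(SZ, mul(Z, SSZ)), mul(SSZ, SZ)))))
  step 11: S(S(add(mul(Z, SZ), mul(add(SZ, mul(Z, SSZ)), mul(SSZ, SZ)))))
  step 12: S(S(add(Z, mul(add(SZ, mul(Z, SSZ)), mul(SSZ, SZ)))))
  step 13: S(S(mul(add(SZ, mul(Z, SSZ)), mul(SSZ, SZ))))
  step 14: S(S(mul(S(add(Z, mul(Z, SSZ))), mul(SSZ, SZ))))
  step 15: S(S(add(mul(SSZ, SZ), mul(add(Z, mul(Z, SSZ)), mul(SSZ, SZ)))))
  step 16: S(S(add(add(SZ, mul(SZ, SZ)), mul(add(Z, mul(Z, SSZ)), mul(SSZ, SZ)))))
  step 17: S(S(add(S(add(Z, mul(SZ, SZ))), mul(add(Z, mul(Z, SSZ)), mul(SSZ, SZ)))))
  step 18: S(S(S(add(add(Z, mul(SZ, SZ)), mul(add(Z, mul(Z, SSZ)), mul(SSZ, SZ))))))
  step 19: S(S(S(add(mul(SZ, SZ), mul(add(Z, mul(Z, SSZ)), mul(SSZ, SZ))))))
  step 20: S(S(S(add(add(SZ, mul(Z, SZ)), mul(add(Z, mul(Z, SSZ)), mul(SSZ, SZ))))))
  step 21: S(S(S(add(S(add(Z, mul(Z, SZ))), mul(add(Z, mul(Z, SSZ)), mul(SSZ, SZ))))))
  step 22: S(S(S(S(add(add(Z, mul(Z, SZ)), mul(add(Z, mul(Z, SSZ)), mul(SSZ, SZ)))))))
  step 23: S(S(S(S(add(mul(Z, SZ), mul(add(Z, mul(Z, SSZ)), mul(SSZ, SZ)))))))
  step 24: S(S(S(S(add(Z, mul(add(Z, mul(Z, SSZ)), mul(SSZ, SZ)))))))
  step 25: S(S(S(S(mul(add(Z, mul(Z, SSZ)), mul(SSZ, SZ))))))
  step 26: S(S(S(S(mul(mul(Z, SSZ), mul(SSZ, SZ))))))
  step 27: S(S(S(S(mul(Z, mul(SSZ, SZ))))))
  step 28: S^4(Z)

Answer: normal form = S^4(Z)  (in 28 steps)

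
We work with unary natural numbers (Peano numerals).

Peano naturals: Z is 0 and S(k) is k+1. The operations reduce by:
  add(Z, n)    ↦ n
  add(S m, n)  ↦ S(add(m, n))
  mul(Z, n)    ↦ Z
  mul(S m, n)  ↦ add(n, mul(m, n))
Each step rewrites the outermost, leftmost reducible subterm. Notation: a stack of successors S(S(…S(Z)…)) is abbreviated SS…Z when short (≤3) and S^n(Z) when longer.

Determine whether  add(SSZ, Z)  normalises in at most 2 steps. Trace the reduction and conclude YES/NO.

Answer: NO — after 2 steps the term is S(S(add(Z, Z))), not yet normal

Reduction:
  start: add(SSZ, Z)
  step 1: S(add(SZ, Z))
  step 2: S(S(add(Z, Z)))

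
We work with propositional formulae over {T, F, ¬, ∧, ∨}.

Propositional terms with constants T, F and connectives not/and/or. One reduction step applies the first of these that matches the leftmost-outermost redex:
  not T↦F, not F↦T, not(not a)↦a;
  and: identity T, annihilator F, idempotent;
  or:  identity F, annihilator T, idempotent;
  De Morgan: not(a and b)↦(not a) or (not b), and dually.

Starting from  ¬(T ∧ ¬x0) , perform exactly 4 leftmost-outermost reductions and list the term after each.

Answer: after 4 steps: x0

Working:
  start: ¬(T ∧ ¬x0)
  →1  ¬T ∨ ¬¬x0
  →2  F ∨ ¬¬x0
  →3  ¬¬x0
  →4  x0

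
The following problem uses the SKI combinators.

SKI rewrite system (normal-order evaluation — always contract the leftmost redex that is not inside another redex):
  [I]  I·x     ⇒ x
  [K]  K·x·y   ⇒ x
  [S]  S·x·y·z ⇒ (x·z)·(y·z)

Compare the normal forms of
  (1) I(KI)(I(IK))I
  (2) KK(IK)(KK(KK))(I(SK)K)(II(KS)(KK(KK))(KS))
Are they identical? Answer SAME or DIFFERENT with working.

Term A:
  start: I(KI)(I(IK))I
  step 1: KI(I(IK))I
  step 2: II
  step 3: I

Term B:
  start: KK(IK)(KK(KK))(I(SK)K)(II(KS)(KK(KK))(KS))
  step 1: K(KK(KK))(I(SK)K)(II(KS)(KK(KK))(KS))
  step 2: KK(KK)(II(KS)(KK(KK))(KS))
  step 3: K(II(KS)(KK(KK))(KS))
  step 4: K(I(KS)(KK(KK))(KS))
  step 5: K(KS(KK(KK))(KS))
  step 6: K(S(KS))

Answer: DIFFERENT — A ⇓ I, B ⇓ K(S(KS))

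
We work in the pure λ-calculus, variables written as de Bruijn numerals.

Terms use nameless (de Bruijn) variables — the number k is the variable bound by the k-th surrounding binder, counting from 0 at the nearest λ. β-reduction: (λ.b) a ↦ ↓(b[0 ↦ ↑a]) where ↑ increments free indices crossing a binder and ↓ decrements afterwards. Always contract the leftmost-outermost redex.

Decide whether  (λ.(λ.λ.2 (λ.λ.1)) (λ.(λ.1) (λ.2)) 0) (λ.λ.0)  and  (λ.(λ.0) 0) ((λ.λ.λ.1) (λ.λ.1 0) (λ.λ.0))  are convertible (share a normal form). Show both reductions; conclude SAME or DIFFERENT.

Term A:
  start: (λ.(λ.λ.2 (λ.λ.1)) (λ.(λ.1) (λ.2)) 0) (λ.λ.0)
  [1] (λ.λ.(λ.λ.0) (λ.λ.1)) (λ.(λ.1) (λ.λ.λ.0)) (λ.λ.0)
  [2] (λ.(λ.λ.0) (λ.λ.1)) (λ.λ.0)
  [3] (λ.λ.0) (λ.λ.1)
  [4] λ.0

Term B:
  start: (λ.(λ.0) 0) ((λ.λ.λ.1) (λ.λ.1 0) (λ.λ.0))
  [1] (λ.0) ((λ.λ.λ.1) (λ.λ.1 0) (λ.λ.0))
  [2] (λ.λ.λ.1) (λ.λ.1 0) (λ.λ.0)
  [3] (λ.λ.1) (λ.λ.0)
  [4] λ.λ.λ.0

Answer: DIFFERENT — A ⇓ λ.0, B ⇓ λ.λ.λ.0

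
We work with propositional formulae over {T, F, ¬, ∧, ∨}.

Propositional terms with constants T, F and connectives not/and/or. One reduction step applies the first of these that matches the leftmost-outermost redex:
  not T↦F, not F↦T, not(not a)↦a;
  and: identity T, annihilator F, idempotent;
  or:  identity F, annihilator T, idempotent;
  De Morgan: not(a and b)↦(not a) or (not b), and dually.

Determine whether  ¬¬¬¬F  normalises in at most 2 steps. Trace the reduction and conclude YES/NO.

Answer: YES — reaches normal form F in 2 ≤ 2 steps

Reduction:
  start: ¬¬¬¬F
  →1  ¬¬F
  →2  F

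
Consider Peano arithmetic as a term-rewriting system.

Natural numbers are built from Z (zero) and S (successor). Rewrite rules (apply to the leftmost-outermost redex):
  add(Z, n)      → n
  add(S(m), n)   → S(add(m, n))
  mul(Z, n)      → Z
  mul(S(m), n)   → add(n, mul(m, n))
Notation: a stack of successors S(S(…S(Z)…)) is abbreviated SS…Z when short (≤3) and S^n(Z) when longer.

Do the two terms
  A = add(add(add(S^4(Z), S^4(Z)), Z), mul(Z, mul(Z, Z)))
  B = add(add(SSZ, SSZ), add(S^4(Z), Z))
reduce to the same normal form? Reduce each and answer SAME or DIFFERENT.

Term A:
  start: add(add(add(S^4(Z), S^4(Z)), Z), mul(Z, mul(Z, Z)))
  step 1: add(add(S(add(SSSZ, S^4(Z))), Z), mul(Z, mul(Z, Z)))
  step 2: add(S(add(add(SSSZ, S^4(Z)), Z)), mul(Z, mul(Z, Z)))
  step 3: S(add(add(add(SSSZ, S^4(Z)), Z), mul(Z, mul(Z, Z))))
  step 4: S(add(add(S(add(SSZ, S^4(Z))), Z), mul(Z, mul(Z, Z))))
  step 5: S(add(S(add(add(SSZ, S^4(Z)), Z)), mul(Z, mul(Z, Z))))
  step 6: S(S(add(add(add(SSZ, S^4(Z)), Z), mul(Z, mul(Z, Z)))))
  step 7: S(S(add(add(S(add(SZ, S^4(Z))), Z), mul(Z, mul(Z, Z)))))
  step 8: S(S(add(S(add(add(SZ, S^4(Z)), Z)), mul(Z, mul(Z, Z)))))
  step 9: S(S(S(add(add(add(SZ, S^4(Z)), Z), mul(Z, mul(Z, Z))))))
  step 10: S(S(S(add(add(S(add(Z, S^4(Z))), Z), mul(Z, mul(Z, Z))))))
  step 11: S(S(S(add(S(add(add(Z, S^4(Z)), Z)), mul(Z, mul(Z, Z))))))
  step 12: S(S(S(S(add(add(add(Z, S^4(Z)), Z), mul(Z, mul(Z, Z)))))))
  step 13: S(S(S(S(add(add(S^4(Z), Z), mul(Z, mul(Z, Z)))))))
  step 14: S(S(S(S(add(S(add(SSSZ, Z)), mul(Z, mul(Z, Z)))))))
  step 15: S(S(S(S(S(add(add(SSSZ, Z), mul(Z, mul(Z, Z))))))))
  step 16: S(S(S(S(S(add(S(add(SSZ, Z)), mul(Z, mul(Z, Z))))))))
  step 17: S(S(S(S(S(S(add(add(SSZ, Z), mul(Z, mul(Z, Z)))))))))
  step 18: S(S(S(S(S(S(add(S(add(SZ, Z)), mul(Z, mul(Z, Z)))))))))
  step 19: S(S(S(S(S(S(S(add(add(SZ, Z), mul(Z, mul(Z, Z))))))))))
  step 20: S(S(S(S(S(S(S(add(S(add(Z, Z)), mul(Z, mul(Z, Z))))))))))
  step 21: S(S(S(S(S(S(S(S(add(add(Z, Z), mul(Z, mul(Z, Z)))))))))))
  step 22: S(S(S(S(S(S(S(S(add(Z, mul(Z, mul(Z, Z)))))))))))
  step 23: S(S(S(S(S(S(S(S(mul(Z, mul(Z, Z))))))))))
  step 24: S^8(Z)

Term B:
  start: add(add(SSZ, SSZ), add(S^4(Z), Z))
  step 1: add(S(add(SZ, SSZ)), add(S^4(Z), Z))
  step 2: S(add(add(SZ, SSZ), add(S^4(Z), Z)))
  step 3: S(add(S(add(Z, SSZ)), add(S^4(Z), Z)))
  step 4: S(S(add(add(Z, SSZ), add(S^4(Z), Z))))
  step 5: S(S(add(SSZ, add(S^4(Z), Z))))
  step 6: S(S(S(add(SZ, add(S^4(Z), Z)))))
  step 7: S(S(S(S(add(Z, add(S^4(Z), Z))))))
  step 8: S(S(S(S(add(S^4(Z), Z)))))
  step 9: S(S(S(S(S(add(SSSZ, Z))))))
  step 10: S(S(S(S(S(S(add(SSZ, Z)))))))
  step 11: S(S(S(S(S(S(S(add(SZ, Z))))))))
  step 12: S(S(S(S(S(S(S(S(add(Z, Z)))))))))
  step 13: S^8(Z)

Answer: SAME — A ⇓ S^8(Z), B ⇓ S^8(Z)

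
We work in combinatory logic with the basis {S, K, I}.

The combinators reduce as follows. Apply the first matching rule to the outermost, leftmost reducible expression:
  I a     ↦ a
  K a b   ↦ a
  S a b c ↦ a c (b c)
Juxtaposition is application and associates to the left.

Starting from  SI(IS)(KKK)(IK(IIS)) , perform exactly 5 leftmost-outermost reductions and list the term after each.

  start: SI(IS)(KKK)(IK(IIS))
  →1  I(KKK)(IS(KKK))(IK(IIS))
  →2  KKK(IS(KKK))(IK(IIS))
  →3  K(IS(KKK))(IK(IIS))
  →4  IS(KKK)
  →5  S(KKK)

Answer: after 5 steps: S(KKK)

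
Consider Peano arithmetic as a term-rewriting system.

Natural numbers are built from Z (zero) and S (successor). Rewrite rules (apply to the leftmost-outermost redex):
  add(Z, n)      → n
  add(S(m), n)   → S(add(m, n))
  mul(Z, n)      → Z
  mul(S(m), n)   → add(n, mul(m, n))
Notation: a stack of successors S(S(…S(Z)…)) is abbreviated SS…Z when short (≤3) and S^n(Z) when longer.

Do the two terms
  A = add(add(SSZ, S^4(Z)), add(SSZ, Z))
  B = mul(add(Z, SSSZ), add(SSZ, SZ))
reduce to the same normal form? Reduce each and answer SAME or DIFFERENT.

Term A:
  start: add(add(SSZ, S^4(Z)), add(SSZ, Z))
  →1  add(S(add(SZ, S^4(Z))), add(SSZ, Z))
  →2  S(add(add(SZ, S^4(Z)), add(SSZ, Z)))
  →3  S(add(S(add(Z, S^4(Z))), add(SSZ, Z)))
  →4  S(S(add(add(Z, S^4(Z)), add(SSZ, Z))))
  →5  S(S(add(S^4(Z), add(SSZ, Z))))
  →6  S(S(S(add(SSSZ, add(SSZ, Z)))))
  →7  S(S(S(S(add(SSZ, add(SSZ, Z))))))
  →8  S(S(S(S(S(add(SZ, add(SSZ, Z)))))))
  →9  S(S(S(S(S(S(add(Z, add(SSZ, Z))))))))
  →10  S(S(S(S(S(S(add(SSZ, Z)))))))
  →11  S(S(S(S(S(S(S(add(SZ, Z))))))))
  →12  S(S(S(S(S(S(S(S(add(Z, Z)))))))))
  →13  S^8(Z)

Term B:
  start: mul(add(Z, SSSZ), add(SSZ, SZ))
  →1  mul(SSSZ, add(SSZ, SZ))
  →2  add(add(SSZ, SZ), mul(SSZ, add(SSZ, SZ)))
  →3  add(S(add(SZ, SZ)), mul(SSZ, add(SSZ, SZ)))
  →4  S(add(add(SZ, SZ), mul(SSZ, add(SSZ, SZ))))
  →5  S(add(S(add(Z, SZ)), mul(SSZ, add(SSZ, SZ))))
  →6  S(S(add(add(Z, SZ), mul(SSZ, add(SSZ, SZ)))))
  →7  S(S(add(SZ, mul(SSZ, add(SSZ, SZ)))))
  →8  S(S(S(add(Z, mul(SSZ, add(SSZ, SZ))))))
  →9  S(S(S(mul(SSZ, add(SSZ, SZ)))))
  →10  S(S(S(add(add(SSZ, SZ), mul(SZ, add(SSZ, SZ))))))
  →11  S(S(S(add(S(add(SZ, SZ)), mul(SZ, add(SSZ, SZ))))))
  →12  S(S(S(S(add(add(SZ, SZ), mul(SZ, add(SSZ, SZ)))))))
  →13  S(S(S(S(add(S(add(Z, SZ)), mul(SZ, add(SSZ, SZ)))))))
  →14  S(S(S(S(S(add(add(Z, SZ), mul(SZ, add(SSZ, SZ))))))))
  →15  S(S(S(S(S(add(SZ, mul(SZ, add(SSZ, SZ))))))))
  →16  S(S(S(S(S(S(add(Z, mul(SZ, add(SSZ, SZ)))))))))
  →17  S(S(S(S(S(S(mul(SZ, add(SSZ, SZ))))))))
  →18  S(S(S(S(S(S(add(add(SSZ, SZ), mul(Z, add(SSZ, SZ)))))))))
  →19  S(S(S(S(S(S(add(S(add(SZ, SZ)), mul(Z, add(SSZ, SZ)))))))))
  →20  S(S(S(S(S(S(S(add(add(SZ, SZ), mul(Z, add(SSZ, SZ))))))))))
  →21  S(S(S(S(S(S(S(add(S(add(Z, SZ)), mul(Z, add(SSZ, SZ))))))))))
  →22  S(S(S(S(S(S(S(S(add(add(Z, SZ), mul(Z, add(SSZ, SZ)))))))))))
  →23  S(S(S(S(S(S(S(S(add(SZ, mul(Z, add(SSZ, SZ)))))))))))
  →24  S(S(S(S(S(S(S(S(S(add(Z, mul(Z, add(SSZ, SZ))))))))))))
  →25  S(S(S(S(S(S(S(S(S(mul(Z, add(SSZ, SZ)))))))))))
  →26  S^9(Z)

Answer: DIFFERENT — A ⇓ S^8(Z), B ⇓ S^9(Z)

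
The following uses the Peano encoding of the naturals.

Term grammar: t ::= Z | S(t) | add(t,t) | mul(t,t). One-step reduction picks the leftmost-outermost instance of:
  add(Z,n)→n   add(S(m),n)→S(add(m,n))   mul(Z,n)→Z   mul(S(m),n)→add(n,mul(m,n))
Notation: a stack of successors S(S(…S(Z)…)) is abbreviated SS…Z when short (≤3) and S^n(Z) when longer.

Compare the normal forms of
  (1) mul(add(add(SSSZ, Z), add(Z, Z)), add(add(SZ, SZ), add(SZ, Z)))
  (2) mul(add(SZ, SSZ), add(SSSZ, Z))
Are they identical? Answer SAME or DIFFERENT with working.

Term A:
  start: mul(add(add(SSSZ, Z), add(Z, Z)), add(add(SZ, SZ), add(SZ, Z)))
  step 1: mul(add(S(add(SSZ, Z)), add(Z, Z)), add(add(SZ, SZ), add(SZ, Z)))
  step 2: mul(S(add(add(SSZ, Z), add(Z, Z))), add(add(SZ, SZ), add(SZ, Z)))
  step 3: add(add(add(SZ, SZ), add(SZ, Z)), mul(add(add(SSZ, Z), add(Z, Z)), add(add(SZ, SZ), add(SZ, Z))))
  step 4: add(add(S(add(Z, SZ)), add(SZ, Z)), mul(add(add(SSZ, Z), add(Z, Z)), add(add(SZ, SZ), add(SZ, Z))))
  step 5: add(S(add(add(Z, SZ), add(SZ, Z))), mul(add(add(SSZ, Z), add(Z, Z)), add(add(SZ, SZ), add(SZ, Z))))
  step 6: S(add(add(add(Z, SZ), add(SZ, Z)), mul(add(add(SSZ, Z), add(Z, Z)), add(add(SZ, SZ), add(SZ, Z)))))
  step 7: S(add(add(SZ, add(SZ, Z)), mul(add(add(SSZ, Z), add(Z, Z)), add(add(SZ, SZ), add(SZ, Z)))))
  step 8: S(add(S(add(Z, add(SZ, Z))), mul(add(add(SSZ, Z), add(Z, Z)), add(add(SZ, SZ), add(SZ, Z)))))
  step 9: S(S(add(add(Z, add(SZ, Z)), mul(add(add(SSZ, Z), add(Z, Z)), add(add(SZ, SZ), add(SZ, Z))))))
  step 10: S(S(add(add(SZ, Z), mul(add(add(SSZ, Z), add(Z, Z)), add(add(SZ, SZ), add(SZ, Z))))))
  step 11: S(S(add(S(add(Z, Z)), mul(add(add(SSZ, Z), add(Z, Z)), add(add(SZ, SZ), add(SZ, Z))))))
  step 12: S(S(S(add(add(Z, Z), mul(add(add(SSZ, Z), add(Z, Z)), add(add(SZ, SZ), add(SZ, Z)))))))
  step 13: S(S(S(add(Z, mul(add(add(SSZ, Z), add(Z, Z)), add(add(SZ, SZ), add(SZ, Z)))))))
  step 14: S(S(S(mul(add(add(SSZ, Z), add(Z, Z)), add(add(SZ, SZ), add(SZ, Z))))))
  step 15: S(S(S(mul(add(S(add(SZ, Z)), add(Z, Z)), add(add(SZ, SZ), add(SZ, Z))))))
  step 16: S(S(S(mul(S(add(add(SZ, Z), add(Z, Z))), add(add(SZ, SZ), add(SZ, Z))))))
  step 17: S(S(S(add(add(add(SZ, SZ), add(SZ, Z)), mul(add(add(SZ, Z), add(Z, Z)), add(add(SZ, SZ), add(SZ, Z)))))))
  step 18: S(S(S(add(add(S(add(Z, SZ)), add(SZ, Z)), mul(add(add(SZ, Z), add(Z, Z)), add(add(SZ, SZ), add(SZ, Z)))))))
  step 19: S(S(S(add(S(add(add(Z, SZ), add(SZ, Z))), mul(add(add(SZ, Z), add(Z, Z)), add(add(SZ, SZ), add(SZ, Z)))))))
  step 20: S(S(S(S(add(add(add(Z, SZ), add(SZ, Z)), mul(add(add(SZ, Z), add(Z, Z)), add(add(SZ, SZ), add(SZ, Z))))))))
  step 21: S(S(S(S(add(add(SZ, add(SZ, Z)), mul(add(add(SZ, Z), add(Z, Z)), add(add(SZ, SZ), add(SZ, Z))))))))
  step 22: S(S(S(S(add(S(add(Z, add(SZ, Z))), mul(add(add(SZ, Z), add(Z, Z)), add(add(SZ, SZ), add(SZ, Z))))))))
  step 23: S(S(S(S(S(add(add(Z, add(SZ, Z)), mul(add(add(SZ, Z), add(Z, Z)), add(add(SZ, SZ), add(SZ, Z)))))))))
  step 24: S(S(S(S(S(add(add(SZ, Z), mul(add(add(SZ, Z), add(Z, Z)), add(add(SZ, SZ), add(SZ, Z)))))))))
  step 25: S(S(S(S(S(add(S(add(Z, Z)), mul(add(add(SZ, Z), add(Z, Z)), add(add(SZ, SZ), add(SZ, Z)))))))))
  step 26: S(S(S(S(S(S(add(add(Z, Z), mul(add(add(SZ, Z), add(Z, Z)), add(add(SZ, SZ), add(SZ, Z))))))))))
  step 27: S(S(S(S(S(S(add(Z, mul(add(add(SZ, Z), add(Z, Z)), add(add(SZ, SZ), add(SZ, Z))))))))))
  step 28: S(S(S(S(S(S(mul(add(add(SZ, Z), add(Z, Z)), add(add(SZ, SZ), add(SZ, Z)))))))))
  step 29: S(S(S(S(S(S(mul(add(S(add(Z, Z)), add(Z, Z)), add(add(SZ, SZ), add(SZ, Z)))))))))
  step 30: S(S(S(S(S(S(mul(S(add(add(Z, Z), add(Z, Z))), add(add(SZ, SZ), add(SZ, Z)))))))))
  step 31: S(S(S(S(S(S(add(add(add(SZ, SZ), add(SZ, Z)), mul(add(add(Z, Z), add(Z, Z)), add(add(SZ, SZ), add(SZ, Z))))))))))
  step 32: S(S(S(S(S(S(add(add(S(add(Z, SZ)), add(SZ, Z)), mul(add(add(Z, Z), add(Z, Z)), add(add(SZ, SZ), add(SZ, Z))))))))))
  step 33: S(S(S(S(S(S(add(S(add(add(Z, SZ), add(SZ, Z))), mul(add(add(Z, Z), add(Z, Z)), add(add(SZ, SZ), add(SZ, Z))))))))))
  step 34: S(S(S(S(S(S(S(add(add(add(Z, SZ), add(SZ, Z)), mul(add(add(Z, Z), add(Z, Z)), add(add(SZ, SZ), add(SZ, Z)))))))))))
  step 35: S(S(S(S(S(S(S(add(add(SZ, add(SZ, Z)), mul(add(add(Z, Z), add(Z, Z)), add(add(SZ, SZ), add(SZ, Z)))))))))))
  step 36: S(S(S(S(S(S(S(add(S(add(Z, add(SZ, Z))), mul(add(add(Z, Z), add(Z, Z)), add(add(SZ, SZ), add(SZ, Z)))))))))))
  step 37: S(S(S(S(S(S(S(S(add(add(Z, add(SZ, Z)), mul(add(add(Z, Z), add(Z, Z)), add(add(SZ, SZ), add(SZ, Z))))))))))))
  step 38: S(S(S(S(S(S(S(S(add(add(SZ, Z), mul(add(add(Z, Z), add(Z, Z)), add(add(SZ, SZ), add(SZ, Z))))))))))))
  step 39: S(S(S(S(S(S(S(S(add(S(add(Z, Z)), mul(add(add(Z, Z), add(Z, Z)), add(add(SZ, SZ), add(SZ, Z))))))))))))
  step 40: S(S(S(S(S(S(S(S(S(add(add(Z, Z), mul(add(add(Z, Z), add(Z, Z)), add(add(SZ, SZ), add(SZ, Z)))))))))))))
  step 41: S(S(S(S(S(S(S(S(S(add(Z, mul(add(add(Z, Z), add(Z, Z)), add(add(SZ, SZ), add(SZ, Z)))))))))))))
  step 42: S(S(S(S(S(S(S(S(S(mul(add(add(Z, Z), add(Z, Z)), add(add(SZ, SZ), add(SZ, Z))))))))))))
  step 43: S(S(S(S(S(S(S(S(S(mul(add(Z, add(Z, Z)), add(add(SZ, SZ), add(SZ, Z))))))))))))
  step 44: S(S(S(S(S(S(S(S(S(mul(add(Z, Z), add(add(SZ, SZ), add(SZ, Z))))))))))))
  step 45: S(S(S(S(S(S(S(S(S(mul(Z, add(add(SZ, SZ), add(SZ, Z))))))))))))
  step 46: S^9(Z)

Term B:
  start: mul(add(SZ, SSZ), add(SSSZ, Z))
  step 1: mul(S(add(Z, SSZ)), add(SSSZ, Z))
  step 2: add(add(SSSZ, Z), mul(add(Z, SSZ), add(SSSZ, Z)))
  step 3: add(S(add(SSZ, Z)), mul(add(Z, SSZ), add(SSSZ, Z)))
  step 4: S(add(add(SSZ, Z), mul(add(Z, SSZ), add(SSSZ, Z))))
  step 5: S(add(S(add(SZ, Z)), mul(add(Z, SSZ), add(SSSZ, Z))))
  step 6: S(S(add(add(SZ, Z), mul(add(Z, SSZ), add(SSSZ, Z)))))
  step 7: S(S(add(S(add(Z, Z)), mul(add(Z, SSZ), add(SSSZ, Z)))))
  step 8: S(S(S(add(add(Z, Z), mul(add(Z, SSZ), add(SSSZ, Z))))))
  step 9: S(S(S(add(Z, mul(add(Z, SSZ), add(SSSZ, Z))))))
  step 10: S(S(S(mul(add(Z, SSZ), add(SSSZ, Z)))))
  step 11: S(S(S(mul(SSZ, add(SSSZ, Z)))))
  step 12: S(S(S(add(add(SSSZ, Z), mul(SZ, add(SSSZ, Z))))))
  step 13: S(S(S(add(S(add(SSZ, Z)), mul(SZ, add(SSSZ, Z))))))
  step 14: S(S(S(S(add(add(SSZ, Z), mul(SZ, add(SSSZ, Z)))))))
  step 15: S(S(S(S(add(S(add(SZ, Z)), mul(SZ, add(SSSZ, Z)))))))
  step 16: S(S(S(S(S(add(add(SZ, Z), mul(SZ, add(SSSZ, Z))))))))
  step 17: S(S(S(S(S(add(S(add(Z, Z)), mul(SZ, add(SSSZ, Z))))))))
  step 18: S(S(S(S(S(S(add(add(Z, Z), mul(SZ, add(SSSZ, Z)))))))))
  step 19: S(S(S(S(S(S(add(Z, mul(SZ, add(SSSZ, Z)))))))))
  step 20: S(S(S(S(S(S(mul(SZ, add(SSSZ, Z))))))))
  step 21: S(S(S(S(S(S(add(add(SSSZ, Z), mul(Z, add(SSSZ, Z)))))))))
  step 22: S(S(S(S(S(S(add(S(add(SSZ, Z)), mul(Z, add(SSSZ, Z)))))))))
  step 23: S(S(S(S(S(S(S(add(add(SSZ, Z), mul(Z, add(SSSZ, Z))))))))))
  step 24: S(S(S(S(S(S(S(add(S(add(SZ, Z)), mul(Z, add(SSSZ, Z))))))))))
  step 25: S(S(S(S(S(S(S(S(add(add(SZ, Z), mul(Z, add(SSSZ, Z)))))))))))
  step 26: S(S(S(S(S(S(S(S(add(S(add(Z, Z)), mul(Z, add(SSSZ, Z)))))))))))
  step 27: S(S(S(S(S(S(S(S(S(add(add(Z, Z), mul(Z, add(SSSZ, Z))))))))))))
  step 28: S(S(S(S(S(S(S(S(S(add(Z, mul(Z, add(SSSZ, Z))))))))))))
  step 29: S(S(S(S(S(S(S(S(S(mul(Z, add(SSSZ, Z)))))))))))
  step 30: S^9(Z)

Answer: SAME — A ⇓ S^9(Z), B ⇓ S^9(Z)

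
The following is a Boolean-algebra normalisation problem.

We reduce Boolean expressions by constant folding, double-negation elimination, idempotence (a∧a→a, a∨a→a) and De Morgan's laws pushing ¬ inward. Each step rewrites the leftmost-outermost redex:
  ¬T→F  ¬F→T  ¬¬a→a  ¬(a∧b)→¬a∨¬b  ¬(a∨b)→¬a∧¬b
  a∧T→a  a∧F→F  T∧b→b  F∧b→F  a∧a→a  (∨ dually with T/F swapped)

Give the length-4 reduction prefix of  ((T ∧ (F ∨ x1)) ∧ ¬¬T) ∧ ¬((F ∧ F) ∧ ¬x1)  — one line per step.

Answer: after 4 steps: x1 ∧ ¬((F ∧ F) ∧ ¬x1)

Reduction:
  start: ((T ∧ (F ∨ x1)) ∧ ¬¬T) ∧ ¬((F ∧ F) ∧ ¬x1)
  [1] ((F ∨ x1) ∧ ¬¬T) ∧ ¬((F ∧ F) ∧ ¬x1)
  [2] (x1 ∧ ¬¬T) ∧ ¬((F ∧ F) ∧ ¬x1)
  [3] (x1 ∧ T) ∧ ¬((F ∧ F) ∧ ¬x1)
  [4] x1 ∧ ¬((F ∧ F) ∧ ¬x1)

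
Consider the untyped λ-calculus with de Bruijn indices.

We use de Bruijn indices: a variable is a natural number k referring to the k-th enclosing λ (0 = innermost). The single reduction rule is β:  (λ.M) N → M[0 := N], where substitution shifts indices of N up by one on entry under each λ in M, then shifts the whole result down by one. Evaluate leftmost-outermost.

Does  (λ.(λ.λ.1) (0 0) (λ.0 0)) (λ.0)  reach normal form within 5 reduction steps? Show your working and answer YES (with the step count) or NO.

  start: (λ.(λ.λ.1) (0 0) (λ.0 0)) (λ.0)
  →1  (λ.λ.1) ((λ.0) (λ.0)) (λ.0 0)
  →2  (λ.(λ.0) (λ.0)) (λ.0 0)
  →3  (λ.0) (λ.0)
  →4  λ.0

Answer: YES — reaches normal form λ.0 in 4 ≤ 5 steps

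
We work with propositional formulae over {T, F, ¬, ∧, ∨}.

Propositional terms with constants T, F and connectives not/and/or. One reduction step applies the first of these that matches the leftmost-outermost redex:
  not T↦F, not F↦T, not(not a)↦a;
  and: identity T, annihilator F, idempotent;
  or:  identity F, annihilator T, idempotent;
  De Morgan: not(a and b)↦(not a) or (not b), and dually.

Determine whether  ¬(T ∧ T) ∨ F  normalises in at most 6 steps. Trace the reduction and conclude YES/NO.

  start: ¬(T ∧ T) ∨ F
  step 1: ¬(T ∧ T)
  step 2: ¬T ∨ ¬T
  step 3: ¬T
  step 4: F

Answer: YES — reaches normal form F in 4 ≤ 6 steps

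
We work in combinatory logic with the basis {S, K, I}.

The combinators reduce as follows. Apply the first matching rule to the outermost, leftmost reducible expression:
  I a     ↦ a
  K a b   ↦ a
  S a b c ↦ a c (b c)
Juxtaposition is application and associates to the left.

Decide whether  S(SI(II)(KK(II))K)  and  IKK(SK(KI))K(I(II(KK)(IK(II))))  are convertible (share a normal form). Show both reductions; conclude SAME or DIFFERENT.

Answer: DIFFERENT — A ⇓ SK, B ⇓ K

Derivation:
Term A:
  start: S(SI(II)(KK(II))K)
  [1] S(I(KK(II))(II(KK(II)))K)
  [2] S(KK(II)(II(KK(II)))K)
  [3] S(K(II(KK(II)))K)
  [4] S(II(KK(II)))
  [5] S(I(KK(II)))
  [6] S(KK(II))
  [7] SK

Term B:
  start: IKK(SK(KI))K(I(II(KK)(IK(II))))
  [1] KK(SK(KI))K(I(II(KK)(IK(II))))
  [2] KK(I(II(KK)(IK(II))))
  [3] K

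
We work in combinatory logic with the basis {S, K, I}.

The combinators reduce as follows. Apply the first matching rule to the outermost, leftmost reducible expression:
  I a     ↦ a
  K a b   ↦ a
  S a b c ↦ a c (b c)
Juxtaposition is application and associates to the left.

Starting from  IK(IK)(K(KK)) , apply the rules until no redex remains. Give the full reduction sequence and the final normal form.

  start: IK(IK)(K(KK))
  [1] K(IK)(K(KK))
  [2] IK
  [3] K

Answer: normal form = K  (in 3 steps)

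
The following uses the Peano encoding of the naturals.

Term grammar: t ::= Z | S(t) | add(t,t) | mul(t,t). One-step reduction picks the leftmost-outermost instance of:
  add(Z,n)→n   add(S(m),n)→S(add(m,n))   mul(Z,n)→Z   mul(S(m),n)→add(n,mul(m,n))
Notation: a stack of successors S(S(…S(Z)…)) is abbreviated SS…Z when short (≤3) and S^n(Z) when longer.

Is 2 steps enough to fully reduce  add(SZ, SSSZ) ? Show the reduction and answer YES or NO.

  start: add(SZ, SSSZ)
  step 1: S(add(Z, SSSZ))
  step 2: S^4(Z)

Answer: YES — reaches normal form S^4(Z) in 2 ≤ 2 steps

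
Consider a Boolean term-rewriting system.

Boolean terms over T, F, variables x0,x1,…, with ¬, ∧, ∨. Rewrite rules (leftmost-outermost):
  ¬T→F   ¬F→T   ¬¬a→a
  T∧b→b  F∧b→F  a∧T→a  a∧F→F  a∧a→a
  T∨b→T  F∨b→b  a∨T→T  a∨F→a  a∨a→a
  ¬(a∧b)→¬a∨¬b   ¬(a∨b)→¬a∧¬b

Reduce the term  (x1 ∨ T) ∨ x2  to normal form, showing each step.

  start: (x1 ∨ T) ∨ x2
  [1] T ∨ x2
  [2] T

Answer: normal form = T  (in 2 steps)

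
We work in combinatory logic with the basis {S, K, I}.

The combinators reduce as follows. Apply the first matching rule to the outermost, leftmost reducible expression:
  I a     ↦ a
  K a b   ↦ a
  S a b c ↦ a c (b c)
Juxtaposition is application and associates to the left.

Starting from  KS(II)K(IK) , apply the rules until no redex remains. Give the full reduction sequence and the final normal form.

  start: KS(II)K(IK)
  step 1: SK(IK)
  step 2: SKK

Answer: normal form = SKK  (in 2 steps)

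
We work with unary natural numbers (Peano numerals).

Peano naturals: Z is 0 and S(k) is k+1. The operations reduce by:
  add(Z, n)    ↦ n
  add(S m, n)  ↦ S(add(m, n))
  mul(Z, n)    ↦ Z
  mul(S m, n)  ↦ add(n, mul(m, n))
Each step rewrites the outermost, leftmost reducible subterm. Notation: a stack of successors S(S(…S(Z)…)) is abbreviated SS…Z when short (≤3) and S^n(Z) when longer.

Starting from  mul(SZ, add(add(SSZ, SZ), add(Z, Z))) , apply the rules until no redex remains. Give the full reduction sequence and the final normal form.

  start: mul(SZ, add(add(SSZ, SZ), add(Z, Z)))
  →1  add(add(add(SSZ, SZ), add(Z, Z)), mul(Z, add(add(SSZ, SZ), add(Z, Z))))
  →2  add(add(S(add(SZ, SZ)), add(Z, Z)), mul(Z, add(add(SSZ, SZ), add(Z, Z))))
  →3  add(S(add(add(SZ, SZ), add(Z, Z))), mul(Z, add(add(SSZ, SZ), add(Z, Z))))
  →4  S(add(add(add(SZ, SZ), add(Z, Z)), mul(Z, add(add(SSZ, SZ), add(Z, Z)))))
  →5  S(add(add(S(add(Z, SZ)), add(Z, Z)), mul(Z, add(add(SSZ, SZ), add(Z, Z)))))
  →6  S(add(S(add(add(Z, SZ), add(Z, Z))), mul(Z, add(add(SSZ, SZ), add(Z, Z)))))
  →7  S(S(add(add(add(Z, SZ), add(Z, Z)), mul(Z, add(add(SSZ, SZ), add(Z, Z))))))
  →8  S(S(add(add(SZ, add(Z, Z)), mul(Z, add(add(SSZ, SZ), add(Z, Z))))))
  →9  S(S(add(S(add(Z, add(Z, Z))), mul(Z, add(add(SSZ, SZ), add(Z, Z))))))
  →10  S(S(S(add(add(Z, add(Z, Z)), mul(Z, add(add(SSZ, SZ), add(Z, Z)))))))
  →11  S(S(S(add(add(Z, Z), mul(Z, add(add(SSZ, SZ), add(Z, Z)))))))
  →12  S(S(S(add(Z, mul(Z, add(add(SSZ, SZ), add(Z, Z)))))))
  →13  S(S(S(mul(Z, add(add(SSZ, SZ), add(Z, Z))))))
  →14  SSSZ

Answer: normal form = SSSZ  (in 14 steps)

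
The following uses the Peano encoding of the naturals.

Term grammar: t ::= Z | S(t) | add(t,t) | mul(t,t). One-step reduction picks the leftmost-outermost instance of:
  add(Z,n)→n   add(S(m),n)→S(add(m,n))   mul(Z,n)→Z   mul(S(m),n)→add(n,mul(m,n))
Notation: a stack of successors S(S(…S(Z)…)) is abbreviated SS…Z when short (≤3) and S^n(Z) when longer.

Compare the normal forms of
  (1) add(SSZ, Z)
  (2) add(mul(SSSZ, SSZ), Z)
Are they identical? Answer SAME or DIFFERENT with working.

Answer: DIFFERENT — A ⇓ SSZ, B ⇓ S^6(Z)

Reduction:
Term A:
  start: add(SSZ, Z)
  step 1: S(add(SZ, Z))
  step 2: S(S(add(Z, Z)))
  step 3: SSZ

Term B:
  start: add(mul(SSSZ, SSZ), Z)
  step 1: add(add(SSZ, mul(SSZ, SSZ)), Z)
  step 2: add(S(add(SZ, mul(SSZ, SSZ))), Z)
  step 3: S(add(add(SZ, mul(SSZ, SSZ)), Z))
  step 4: S(add(S(add(Z, mul(SSZ, SSZ))), Z))
  step 5: S(S(add(add(Z, mul(SSZ, SSZ)), Z)))
  step 6: S(S(add(mul(SSZ, SSZ), Z)))
  step 7: S(S(add(add(SSZ, mul(SZ, SSZ)), Z)))
  step 8: S(S(add(S(add(SZ, mul(SZ, SSZ))), Z)))
  step 9: S(S(S(add(add(SZ, mul(SZ, SSZ)), Z))))
  step 10: S(S(S(add(S(add(Z, mul(SZ, SSZ))), Z))))
  step 11: S(S(S(S(add(add(Z, mul(SZ, SSZ)), Z)))))
  step 12: S(S(S(S(add(mul(SZ, SSZ), Z)))))
  step 13: S(S(S(S(add(add(SSZ, mul(Z, SSZ)), Z)))))
  step 14: S(S(S(S(add(S(add(SZ, mul(Z, SSZ))), Z)))))
  step 15: S(S(S(S(S(add(add(SZ, mul(Z, SSZ)), Z))))))
  step 16: S(S(S(S(S(add(S(add(Z, mul(Z, SSZ))), Z))))))
  step 17: S(S(S(S(S(S(add(add(Z, mul(Z, SSZ)), Z)))))))
  step 18: S(S(S(S(S(S(add(mul(Z, SSZ), Z)))))))
  step 19: S(S(S(S(S(S(add(Z, Z)))))))
  step 20: S^6(Z)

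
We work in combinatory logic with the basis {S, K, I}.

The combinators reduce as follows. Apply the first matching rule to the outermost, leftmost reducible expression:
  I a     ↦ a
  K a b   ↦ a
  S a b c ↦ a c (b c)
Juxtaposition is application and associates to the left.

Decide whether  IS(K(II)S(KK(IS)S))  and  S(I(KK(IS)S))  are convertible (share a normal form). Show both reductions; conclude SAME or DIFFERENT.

Term A:
  start: IS(K(II)S(KK(IS)S))
  →1  S(K(II)S(KK(IS)S))
  →2  S(II(KK(IS)S))
  →3  S(I(KK(IS)S))
  →4  S(KK(IS)S)
  →5  S(KS)

Term B:
  start: S(I(KK(IS)S))
  →1  S(KK(IS)S)
  →2  S(KS)

Answer: SAME — A ⇓ S(KS), B ⇓ S(KS)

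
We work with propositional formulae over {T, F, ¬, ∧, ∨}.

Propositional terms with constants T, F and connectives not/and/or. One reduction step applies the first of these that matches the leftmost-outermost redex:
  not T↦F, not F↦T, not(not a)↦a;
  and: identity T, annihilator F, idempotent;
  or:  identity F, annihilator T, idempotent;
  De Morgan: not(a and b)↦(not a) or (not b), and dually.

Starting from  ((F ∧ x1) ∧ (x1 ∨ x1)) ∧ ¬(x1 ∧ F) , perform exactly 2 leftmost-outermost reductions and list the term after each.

  start: ((F ∧ x1) ∧ (x1 ∨ x1)) ∧ ¬(x1 ∧ F)
  [1] (F ∧ (x1 ∨ x1)) ∧ ¬(x1 ∧ F)
  [2] F ∧ ¬(x1 ∧ F)

Answer: after 2 steps: F ∧ ¬(x1 ∧ F)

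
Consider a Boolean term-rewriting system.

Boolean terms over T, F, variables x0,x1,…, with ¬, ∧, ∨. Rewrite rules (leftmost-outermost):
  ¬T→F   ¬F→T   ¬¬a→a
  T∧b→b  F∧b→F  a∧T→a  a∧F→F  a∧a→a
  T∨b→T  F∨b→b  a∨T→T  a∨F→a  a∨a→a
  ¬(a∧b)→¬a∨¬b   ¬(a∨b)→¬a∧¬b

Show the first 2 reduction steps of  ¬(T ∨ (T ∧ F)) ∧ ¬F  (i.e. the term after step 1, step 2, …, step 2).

Answer: after 2 steps: (F ∧ ¬(T ∧ F)) ∧ ¬F

Working:
  start: ¬(T ∨ (T ∧ F)) ∧ ¬F
  [1] (¬T ∧ ¬(T ∧ F)) ∧ ¬F
  [2] (F ∧ ¬(T ∧ F)) ∧ ¬F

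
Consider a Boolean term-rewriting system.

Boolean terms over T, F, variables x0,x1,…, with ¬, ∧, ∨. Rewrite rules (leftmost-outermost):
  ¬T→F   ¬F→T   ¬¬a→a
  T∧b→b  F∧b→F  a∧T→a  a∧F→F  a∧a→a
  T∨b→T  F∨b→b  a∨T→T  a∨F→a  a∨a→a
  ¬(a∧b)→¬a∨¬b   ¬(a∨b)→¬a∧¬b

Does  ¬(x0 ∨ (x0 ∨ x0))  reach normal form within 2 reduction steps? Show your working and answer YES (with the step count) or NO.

  start: ¬(x0 ∨ (x0 ∨ x0))
  →1  ¬x0 ∧ ¬(x0 ∨ x0)
  →2  ¬x0 ∧ (¬x0 ∧ ¬x0)

Answer: NO — after 2 steps the term is ¬x0 ∧ (¬x0 ∧ ¬x0), not yet normal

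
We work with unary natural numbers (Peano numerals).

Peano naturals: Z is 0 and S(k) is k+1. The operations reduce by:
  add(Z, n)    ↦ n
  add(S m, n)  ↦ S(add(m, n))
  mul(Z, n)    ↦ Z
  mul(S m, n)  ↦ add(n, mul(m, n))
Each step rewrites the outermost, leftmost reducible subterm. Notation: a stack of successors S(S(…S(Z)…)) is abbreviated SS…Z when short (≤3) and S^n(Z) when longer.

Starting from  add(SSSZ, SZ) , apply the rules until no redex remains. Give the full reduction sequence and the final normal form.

  start: add(SSSZ, SZ)
  →1  S(add(SSZ, SZ))
  →2  S(S(add(SZ, SZ)))
  →3  S(S(S(add(Z, SZ))))
  →4  S^4(Z)

Answer: normal form = S^4(Z)  (in 4 steps)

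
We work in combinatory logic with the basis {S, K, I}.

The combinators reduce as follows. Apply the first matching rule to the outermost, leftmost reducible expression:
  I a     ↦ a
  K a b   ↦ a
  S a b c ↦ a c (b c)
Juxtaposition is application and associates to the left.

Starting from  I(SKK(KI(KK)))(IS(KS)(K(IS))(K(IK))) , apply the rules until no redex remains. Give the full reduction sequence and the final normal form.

Answer: normal form = SS  (in 10 steps)

Reduction:
  start: I(SKK(KI(KK)))(IS(KS)(K(IS))(K(IK)))
  →1  SKK(KI(KK))(IS(KS)(K(IS))(K(IK)))
  →2  K(KI(KK))(K(KI(KK)))(IS(KS)(K(IS))(K(IK)))
  →3  KI(KK)(IS(KS)(K(IS))(K(IK)))
  →4  I(IS(KS)(K(IS))(K(IK)))
  →5  IS(KS)(K(IS))(K(IK))
  →6  S(KS)(K(IS))(K(IK))
  →7  KS(K(IK))(K(IS)(K(IK)))
  →8  S(K(IS)(K(IK)))
  →9  S(IS)
  →10  SS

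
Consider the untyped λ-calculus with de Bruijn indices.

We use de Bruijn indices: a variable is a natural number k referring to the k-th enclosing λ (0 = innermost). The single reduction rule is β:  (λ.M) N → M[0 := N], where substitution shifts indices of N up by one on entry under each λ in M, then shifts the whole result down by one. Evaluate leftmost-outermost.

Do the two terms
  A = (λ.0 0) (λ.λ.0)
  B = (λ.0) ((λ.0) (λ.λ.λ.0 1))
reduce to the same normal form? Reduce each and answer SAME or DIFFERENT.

Answer: DIFFERENT — A ⇓ λ.0, B ⇓ λ.λ.λ.0 1

Derivation:
Term A:
  start: (λ.0 0) (λ.λ.0)
  →1  (λ.λ.0) (λ.λ.0)
  →2  λ.0

Term B:
  start: (λ.0) ((λ.0) (λ.λ.λ.0 1))
  →1  (λ.0) (λ.λ.λ.0 1)
  →2  λ.λ.λ.0 1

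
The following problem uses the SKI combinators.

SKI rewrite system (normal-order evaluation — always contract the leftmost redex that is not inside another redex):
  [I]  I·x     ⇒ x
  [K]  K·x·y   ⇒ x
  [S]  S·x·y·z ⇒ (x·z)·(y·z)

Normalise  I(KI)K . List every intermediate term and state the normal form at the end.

Answer: normal form = I  (in 2 steps)

Derivation:
  start: I(KI)K
  [1] KIK
  [2] I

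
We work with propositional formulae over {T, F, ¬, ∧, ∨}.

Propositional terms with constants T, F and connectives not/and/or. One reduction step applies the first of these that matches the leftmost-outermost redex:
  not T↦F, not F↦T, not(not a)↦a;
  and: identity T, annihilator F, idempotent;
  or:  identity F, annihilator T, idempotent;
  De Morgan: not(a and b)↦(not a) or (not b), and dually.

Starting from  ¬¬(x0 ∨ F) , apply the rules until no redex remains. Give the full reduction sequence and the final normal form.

Answer: normal form = x0  (in 2 steps)

Working:
  start: ¬¬(x0 ∨ F)
  step 1: x0 ∨ F
  step 2: x0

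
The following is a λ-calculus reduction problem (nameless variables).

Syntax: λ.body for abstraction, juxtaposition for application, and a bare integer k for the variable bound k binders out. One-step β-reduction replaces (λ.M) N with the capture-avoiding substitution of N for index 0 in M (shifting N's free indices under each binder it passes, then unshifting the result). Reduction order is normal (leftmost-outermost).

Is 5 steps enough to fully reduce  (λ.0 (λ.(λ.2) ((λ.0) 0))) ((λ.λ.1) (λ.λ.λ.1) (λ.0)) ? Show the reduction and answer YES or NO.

  start: (λ.0 (λ.(λ.2) ((λ.0) 0))) ((λ.λ.1) (λ.λ.λ.1) (λ.0))
  [1] (λ.λ.1) (λ.λ.λ.1) (λ.0) (λ.(λ.(λ.λ.1) (λ.λ.λ.1) (λ.0)) ((λ.0) 0))
  [2] (λ.λ.λ.λ.1) (λ.0) (λ.(λ.(λ.λ.1) (λ.λ.λ.1) (λ.0)) ((λ.0) 0))
  [3] (λ.λ.λ.1) (λ.(λ.(λ.λ.1) (λ.λ.λ.1) (λ.0)) ((λ.0) 0))
  [4] λ.λ.1

Answer: YES — reaches normal form λ.λ.1 in 4 ≤ 5 steps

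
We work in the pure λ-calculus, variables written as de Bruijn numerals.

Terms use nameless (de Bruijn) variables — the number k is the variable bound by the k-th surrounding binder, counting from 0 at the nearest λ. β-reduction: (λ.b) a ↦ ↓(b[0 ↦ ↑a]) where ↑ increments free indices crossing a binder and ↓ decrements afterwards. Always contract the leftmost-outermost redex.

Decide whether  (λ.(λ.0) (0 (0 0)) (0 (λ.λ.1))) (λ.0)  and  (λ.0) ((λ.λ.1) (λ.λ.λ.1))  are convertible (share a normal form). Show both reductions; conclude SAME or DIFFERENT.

Answer: DIFFERENT — A ⇓ λ.λ.1, B ⇓ λ.λ.λ.λ.1

Working:
Term A:
  start: (λ.(λ.0) (0 (0 0)) (0 (λ.λ.1))) (λ.0)
  [1] (λ.0) ((λ.0) ((λ.0) (λ.0))) ((λ.0) (λ.λ.1))
  [2] (λ.0) ((λ.0) (λ.0)) ((λ.0) (λ.λ.1))
  [3] (λ.0) (λ.0) ((λ.0) (λ.λ.1))
  [4] (λ.0) ((λ.0) (λ.λ.1))
  [5] (λ.0) (λ.λ.1)
  [6] λ.λ.1

Term B:
  start: (λ.0) ((λ.λ.1) (λ.λ.λ.1))
  [1] (λ.λ.1) (λ.λ.λ.1)
  [2] λ.λ.λ.λ.1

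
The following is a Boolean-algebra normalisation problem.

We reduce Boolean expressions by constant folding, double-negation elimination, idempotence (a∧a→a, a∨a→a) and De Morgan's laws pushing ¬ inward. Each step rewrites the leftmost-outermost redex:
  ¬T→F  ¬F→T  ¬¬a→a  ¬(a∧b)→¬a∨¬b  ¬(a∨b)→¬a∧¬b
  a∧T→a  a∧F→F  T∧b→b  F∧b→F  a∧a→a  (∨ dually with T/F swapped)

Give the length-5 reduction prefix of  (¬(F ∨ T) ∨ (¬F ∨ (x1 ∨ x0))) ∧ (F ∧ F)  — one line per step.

Answer: after 5 steps: (¬F ∨ (x1 ∨ x0)) ∧ (F ∧ F)

Working:
  start: (¬(F ∨ T) ∨ (¬F ∨ (x1 ∨ x0))) ∧ (F ∧ F)
  →1  ((¬F ∧ ¬T) ∨ (¬F ∨ (x1 ∨ x0))) ∧ (F ∧ F)
  →2  ((T ∧ ¬T) ∨ (¬F ∨ (x1 ∨ x0))) ∧ (F ∧ F)
  →3  (¬T ∨ (¬F ∨ (x1 ∨ x0))) ∧ (F ∧ F)
  →4  (F ∨ (¬F ∨ (x1 ∨ x0))) ∧ (F ∧ F)
  →5  (¬F ∨ (x1 ∨ x0)) ∧ (F ∧ F)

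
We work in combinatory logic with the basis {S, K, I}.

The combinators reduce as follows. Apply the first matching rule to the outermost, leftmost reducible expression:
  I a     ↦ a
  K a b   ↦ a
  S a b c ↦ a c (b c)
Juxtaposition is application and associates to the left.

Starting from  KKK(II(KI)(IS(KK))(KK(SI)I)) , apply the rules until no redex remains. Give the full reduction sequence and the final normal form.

  start: KKK(II(KI)(IS(KK))(KK(SI)I))
  step 1: K(II(KI)(IS(KK))(KK(SI)I))
  step 2: K(I(KI)(IS(KK))(KK(SI)I))
  step 3: K(KI(IS(KK))(KK(SI)I))
  step 4: K(I(KK(SI)I))
  step 5: K(KK(SI)I)
  step 6: K(KI)

Answer: normal form = K(KI)  (in 6 steps)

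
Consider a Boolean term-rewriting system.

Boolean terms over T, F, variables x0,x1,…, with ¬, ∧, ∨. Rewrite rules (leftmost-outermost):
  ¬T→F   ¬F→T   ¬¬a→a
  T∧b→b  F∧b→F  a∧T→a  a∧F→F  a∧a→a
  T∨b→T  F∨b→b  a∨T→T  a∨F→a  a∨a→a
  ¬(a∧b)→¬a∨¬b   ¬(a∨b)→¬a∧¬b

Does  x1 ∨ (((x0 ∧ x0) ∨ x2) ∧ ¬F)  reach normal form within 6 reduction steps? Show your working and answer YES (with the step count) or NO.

  start: x1 ∨ (((x0 ∧ x0) ∨ x2) ∧ ¬F)
  →1  x1 ∨ ((x0 ∨ x2) ∧ ¬F)
  →2  x1 ∨ ((x0 ∨ x2) ∧ T)
  →3  x1 ∨ (x0 ∨ x2)

Answer: YES — reaches normal form x1 ∨ (x0 ∨ x2) in 3 ≤ 6 steps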